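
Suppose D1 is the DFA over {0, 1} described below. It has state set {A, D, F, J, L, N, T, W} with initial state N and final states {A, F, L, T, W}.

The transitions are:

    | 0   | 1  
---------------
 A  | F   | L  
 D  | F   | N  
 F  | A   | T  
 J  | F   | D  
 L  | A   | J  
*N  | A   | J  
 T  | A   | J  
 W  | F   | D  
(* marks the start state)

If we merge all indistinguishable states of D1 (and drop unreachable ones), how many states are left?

Reachable states from the start: {A,D,F,J,L,N,T}. Unreachable: {W} — drop them.
Initial partition by acceptance: {A,F,L,T} | {D,J,N}.
On input 1, block {A,F,L,T} splits into {A,F} and {L,T}.
No further refinement is possible. Final partition (3 blocks): {A,F} | {D,J,N} | {L,T}.

3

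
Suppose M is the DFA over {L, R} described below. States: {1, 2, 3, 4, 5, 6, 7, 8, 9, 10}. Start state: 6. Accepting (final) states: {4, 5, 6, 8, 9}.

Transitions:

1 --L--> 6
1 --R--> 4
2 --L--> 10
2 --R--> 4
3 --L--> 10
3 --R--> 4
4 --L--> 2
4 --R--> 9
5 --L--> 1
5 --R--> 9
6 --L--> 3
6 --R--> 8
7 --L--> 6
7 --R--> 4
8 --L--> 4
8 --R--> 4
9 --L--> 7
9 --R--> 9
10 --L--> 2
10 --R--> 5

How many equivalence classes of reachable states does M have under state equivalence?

7

Start with accepting vs non-accepting: {4,5,6,8,9} | {1,2,3,7,10}.
Refine {4,5,6,8,9} on symbol L: members go to different blocks, giving {4,5,6,9} and {8}.
On input R, block {4,5,6,9} splits into {4,5,9} and {6}.
Split {1,2,3,7,10} by δ(·,L) → {2,3,10} and {1,7}.
Refine {4,5,9} on symbol L: members go to different blocks, giving {5,9} and {4}.
Refine {2,3,10} on symbol R: members go to different blocks, giving {2,3} and {10}.
Stable partition: {5,9} | {2,3} | {8} | {6} | {1,7} | {4} | {10} — 7 equivalence classes.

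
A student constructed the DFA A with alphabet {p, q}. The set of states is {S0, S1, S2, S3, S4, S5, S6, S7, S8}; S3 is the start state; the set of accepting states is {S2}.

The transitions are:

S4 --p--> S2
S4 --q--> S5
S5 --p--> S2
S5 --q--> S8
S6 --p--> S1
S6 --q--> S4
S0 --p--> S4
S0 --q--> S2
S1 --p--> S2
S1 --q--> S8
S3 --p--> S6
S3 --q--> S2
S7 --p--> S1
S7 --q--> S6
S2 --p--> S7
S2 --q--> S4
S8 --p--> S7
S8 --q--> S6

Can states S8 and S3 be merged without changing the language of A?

First remove the unreachable states {S0}; 8 states remain.
Initial partition by acceptance: {S2} | {S1,S3,S4,S5,S6,S7,S8}.
Refine {S1,S3,S4,S5,S6,S7,S8} on symbol p: members go to different blocks, giving {S3,S6,S7,S8} and {S1,S4,S5}.
Split {S3,S6,S7,S8} by δ(·,p) → {S3,S8} and {S6,S7}.
Refine {S3,S8} on symbol q: members go to different blocks, giving {S3} and {S8}.
Split {S1,S4,S5} by δ(·,q) → {S1,S5} and {S4}.
Refine {S6,S7} on symbol q: members go to different blocks, giving {S6} and {S7}.
No further refinement is possible. Final partition (7 blocks): {S2} | {S3} | {S1,S5} | {S6} | {S8} | {S4} | {S7}.
S8 and S3 end up in different blocks, so they are distinguishable. For instance, the string 'q' is accepted from only S3.

No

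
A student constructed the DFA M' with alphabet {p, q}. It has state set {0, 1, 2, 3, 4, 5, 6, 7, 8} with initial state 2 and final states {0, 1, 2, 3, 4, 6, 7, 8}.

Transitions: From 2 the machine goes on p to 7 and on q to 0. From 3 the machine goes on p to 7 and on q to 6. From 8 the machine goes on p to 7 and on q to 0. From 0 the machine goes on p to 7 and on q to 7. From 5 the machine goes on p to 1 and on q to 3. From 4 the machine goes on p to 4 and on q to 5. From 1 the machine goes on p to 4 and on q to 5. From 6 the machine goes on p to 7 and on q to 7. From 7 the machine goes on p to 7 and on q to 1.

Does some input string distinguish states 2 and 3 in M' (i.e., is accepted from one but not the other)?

No

States {8} cannot be reached from the start state, so discard them.
Start with accepting vs non-accepting: {0,1,2,3,4,6,7} | {5}.
Split {0,1,2,3,4,6,7} by δ(·,q) → {0,2,3,6,7} and {1,4}.
Split {0,2,3,6,7} by δ(·,q) → {0,2,3,6} and {7}.
Refine {0,2,3,6} on symbol q: members go to different blocks, giving {0,6} and {2,3}.
The partition is now stable with 5 blocks: {0,6} | {5} | {1,4} | {7} | {2,3}.
2 and 3 lie in the same block of the stable partition, so they are equivalent — no string distinguishes them.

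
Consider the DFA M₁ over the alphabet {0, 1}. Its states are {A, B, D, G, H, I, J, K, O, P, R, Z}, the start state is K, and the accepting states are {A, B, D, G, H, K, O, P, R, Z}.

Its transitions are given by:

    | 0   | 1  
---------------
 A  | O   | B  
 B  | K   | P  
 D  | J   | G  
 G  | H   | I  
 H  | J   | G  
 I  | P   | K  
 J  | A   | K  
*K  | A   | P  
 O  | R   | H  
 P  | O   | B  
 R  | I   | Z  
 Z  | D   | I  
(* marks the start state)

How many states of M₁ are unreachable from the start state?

0

Every one of the 12 states is reachable from K.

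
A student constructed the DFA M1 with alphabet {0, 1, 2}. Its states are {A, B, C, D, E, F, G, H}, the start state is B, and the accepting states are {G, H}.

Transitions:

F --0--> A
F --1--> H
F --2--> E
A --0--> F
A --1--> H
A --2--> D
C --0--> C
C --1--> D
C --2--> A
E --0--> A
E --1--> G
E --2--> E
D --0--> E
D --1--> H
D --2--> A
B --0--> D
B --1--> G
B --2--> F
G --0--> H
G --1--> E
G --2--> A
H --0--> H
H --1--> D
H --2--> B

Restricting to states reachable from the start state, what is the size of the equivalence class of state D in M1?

5

First remove the unreachable states {C}; 7 states remain.
Start with accepting vs non-accepting: {G,H} | {A,B,D,E,F}.
No further refinement is possible. Final partition (2 blocks): {G,H} | {A,B,D,E,F}.
State D belongs to the block {A,B,D,E,F}, which has 5 states.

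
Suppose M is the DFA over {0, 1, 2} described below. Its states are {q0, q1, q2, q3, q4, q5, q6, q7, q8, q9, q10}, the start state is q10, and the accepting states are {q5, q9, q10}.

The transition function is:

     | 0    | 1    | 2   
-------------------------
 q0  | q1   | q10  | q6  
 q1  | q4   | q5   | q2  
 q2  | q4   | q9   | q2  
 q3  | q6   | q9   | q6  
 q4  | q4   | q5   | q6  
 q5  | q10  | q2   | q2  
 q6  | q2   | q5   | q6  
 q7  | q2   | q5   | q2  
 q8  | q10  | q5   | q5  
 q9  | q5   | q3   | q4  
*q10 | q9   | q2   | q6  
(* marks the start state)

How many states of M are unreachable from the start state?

4

BFS from q10 reaches {q2, q3, q4, q5, q6, q9, q10}; the 4 state(s) q0, q1, q7, q8 are never visited.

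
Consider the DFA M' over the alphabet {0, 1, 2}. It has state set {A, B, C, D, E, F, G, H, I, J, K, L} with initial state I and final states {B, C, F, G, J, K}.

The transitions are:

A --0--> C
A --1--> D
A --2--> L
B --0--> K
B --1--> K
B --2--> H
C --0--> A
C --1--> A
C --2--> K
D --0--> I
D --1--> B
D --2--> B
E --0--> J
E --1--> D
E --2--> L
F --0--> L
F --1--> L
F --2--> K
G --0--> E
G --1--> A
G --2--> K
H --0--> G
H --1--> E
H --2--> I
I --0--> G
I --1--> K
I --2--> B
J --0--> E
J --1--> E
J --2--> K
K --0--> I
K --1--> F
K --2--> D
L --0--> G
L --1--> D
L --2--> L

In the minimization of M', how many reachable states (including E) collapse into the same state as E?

Every state is reachable, so we keep all 12.
Initial partition by acceptance: {B,C,F,G,J,K} | {A,D,E,H,I,L}.
Refine {B,C,F,G,J,K} on symbol 0: members go to different blocks, giving {C,F,G,J,K} and {B}.
On input 1, block {C,F,G,J,K} splits into {C,F,G,J} and {K}.
Split {A,D,E,H,I,L} by δ(·,0) → {A,E,H,I,L} and {D}.
Split {A,E,H,I,L} by δ(·,1) → {A,E,L} and {H} and {I}.
Stable partition: {C,F,G,J} | {A,E,L} | {B} | {K} | {D} | {H} | {I} — 7 equivalence classes.
State E belongs to the block {A,E,L}, which has 3 states.

3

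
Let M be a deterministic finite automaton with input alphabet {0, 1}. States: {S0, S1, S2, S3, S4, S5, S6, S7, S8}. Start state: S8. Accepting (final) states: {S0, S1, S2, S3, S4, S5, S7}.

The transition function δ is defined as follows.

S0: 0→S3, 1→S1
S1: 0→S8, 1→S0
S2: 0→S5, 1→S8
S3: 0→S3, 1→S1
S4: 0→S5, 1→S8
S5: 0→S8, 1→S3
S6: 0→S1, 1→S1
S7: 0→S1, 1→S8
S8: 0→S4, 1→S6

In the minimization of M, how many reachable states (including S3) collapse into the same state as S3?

2

Reachable states from the start: {S0,S1,S3,S4,S5,S6,S8}. Unreachable: {S2,S7} — drop them.
Initial partition by acceptance: {S0,S1,S3,S4,S5} | {S6,S8}.
On input 0, block {S0,S1,S3,S4,S5} splits into {S0,S3,S4} and {S1,S5}.
Split {S0,S3,S4} by δ(·,0) → {S0,S3} and {S4}.
Split {S6,S8} by δ(·,0) → {S6} and {S8}.
The partition is now stable with 5 blocks: {S0,S3} | {S6} | {S1,S5} | {S4} | {S8}.
The equivalence class containing S3 is {S0,S3}, of size 2.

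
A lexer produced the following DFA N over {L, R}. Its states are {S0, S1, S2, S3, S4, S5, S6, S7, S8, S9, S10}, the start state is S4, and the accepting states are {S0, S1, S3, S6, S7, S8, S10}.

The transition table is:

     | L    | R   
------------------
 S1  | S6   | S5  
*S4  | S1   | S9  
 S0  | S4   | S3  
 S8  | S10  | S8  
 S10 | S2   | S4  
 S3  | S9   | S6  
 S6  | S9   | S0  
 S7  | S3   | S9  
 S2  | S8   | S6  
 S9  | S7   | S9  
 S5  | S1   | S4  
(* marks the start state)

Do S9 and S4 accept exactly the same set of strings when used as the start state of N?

Reachable states from the start: {S0,S1,S3,S4,S5,S6,S7,S9}. Unreachable: {S2,S8,S10} — drop them.
Initial partition by acceptance: {S0,S1,S3,S6,S7} | {S4,S5,S9}.
Refine {S0,S1,S3,S6,S7} on symbol L: members go to different blocks, giving {S0,S3,S6} and {S1,S7}.
Stable partition: {S0,S3,S6} | {S4,S5,S9} | {S1,S7} — 3 equivalence classes.
S9 and S4 lie in the same block of the stable partition, so they are equivalent — no string distinguishes them.

Yes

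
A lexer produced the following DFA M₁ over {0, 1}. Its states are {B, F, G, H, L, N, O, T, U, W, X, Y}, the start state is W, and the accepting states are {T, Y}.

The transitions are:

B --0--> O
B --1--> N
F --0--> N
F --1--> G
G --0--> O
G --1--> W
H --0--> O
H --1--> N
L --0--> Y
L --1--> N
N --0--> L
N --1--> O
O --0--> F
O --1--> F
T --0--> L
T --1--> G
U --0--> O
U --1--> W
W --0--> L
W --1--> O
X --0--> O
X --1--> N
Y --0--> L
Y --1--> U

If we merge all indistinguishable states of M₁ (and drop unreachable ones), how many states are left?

6

Reachable states from the start: {F,G,L,N,O,U,W,Y}. Unreachable: {B,H,T,X} — drop them.
Initial partition by acceptance: {Y} | {F,G,L,N,O,U,W}.
Refine {F,G,L,N,O,U,W} on symbol 0: members go to different blocks, giving {F,G,N,O,U,W} and {L}.
Split {F,G,N,O,U,W} by δ(·,0) → {F,G,O,U} and {N,W}.
Split {F,G,O,U} by δ(·,0) → {G,O,U} and {F}.
On input 0, block {G,O,U} splits into {G,U} and {O}.
The partition is now stable with 6 blocks: {Y} | {G,U} | {L} | {N,W} | {F} | {O}.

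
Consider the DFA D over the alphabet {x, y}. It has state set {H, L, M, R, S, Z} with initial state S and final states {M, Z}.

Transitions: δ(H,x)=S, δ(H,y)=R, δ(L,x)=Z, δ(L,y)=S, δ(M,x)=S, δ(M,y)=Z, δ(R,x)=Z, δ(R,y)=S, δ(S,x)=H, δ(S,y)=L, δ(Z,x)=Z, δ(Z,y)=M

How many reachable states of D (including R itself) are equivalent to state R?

Every state is reachable, so we keep all 6.
Initial partition by acceptance: {M,Z} | {H,L,R,S}.
On input x, block {M,Z} splits into {Z} and {M}.
On input x, block {H,L,R,S} splits into {L,R} and {H,S}.
No further refinement is possible. Final partition (4 blocks): {Z} | {L,R} | {M} | {H,S}.
State R belongs to the block {L,R}, which has 2 states.

2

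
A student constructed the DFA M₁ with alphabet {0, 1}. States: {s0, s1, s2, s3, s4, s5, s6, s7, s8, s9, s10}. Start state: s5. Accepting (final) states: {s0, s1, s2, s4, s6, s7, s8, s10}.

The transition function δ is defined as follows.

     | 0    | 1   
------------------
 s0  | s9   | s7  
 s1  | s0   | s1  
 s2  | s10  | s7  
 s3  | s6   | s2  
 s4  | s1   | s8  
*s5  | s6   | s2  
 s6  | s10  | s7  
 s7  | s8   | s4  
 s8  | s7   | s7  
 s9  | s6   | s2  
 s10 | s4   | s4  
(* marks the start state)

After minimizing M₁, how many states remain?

8

First remove the unreachable states {s3}; 10 states remain.
Initial partition by acceptance: {s0,s1,s2,s4,s6,s7,s8,s10} | {s5,s9}.
On input 0, block {s0,s1,s2,s4,s6,s7,s8,s10} splits into {s1,s2,s4,s6,s7,s8,s10} and {s0}.
Refine {s1,s2,s4,s6,s7,s8,s10} on symbol 0: members go to different blocks, giving {s2,s4,s6,s7,s8,s10} and {s1}.
On input 0, block {s2,s4,s6,s7,s8,s10} splits into {s2,s6,s7,s8,s10} and {s4}.
On input 0, block {s2,s6,s7,s8,s10} splits into {s2,s6,s7,s8} and {s10}.
On input 0, block {s2,s6,s7,s8} splits into {s2,s6} and {s7,s8}.
Split {s7,s8} by δ(·,1) → {s7} and {s8}.
No further refinement is possible. Final partition (8 blocks): {s2,s6} | {s5,s9} | {s0} | {s1} | {s4} | {s10} | {s7} | {s8}.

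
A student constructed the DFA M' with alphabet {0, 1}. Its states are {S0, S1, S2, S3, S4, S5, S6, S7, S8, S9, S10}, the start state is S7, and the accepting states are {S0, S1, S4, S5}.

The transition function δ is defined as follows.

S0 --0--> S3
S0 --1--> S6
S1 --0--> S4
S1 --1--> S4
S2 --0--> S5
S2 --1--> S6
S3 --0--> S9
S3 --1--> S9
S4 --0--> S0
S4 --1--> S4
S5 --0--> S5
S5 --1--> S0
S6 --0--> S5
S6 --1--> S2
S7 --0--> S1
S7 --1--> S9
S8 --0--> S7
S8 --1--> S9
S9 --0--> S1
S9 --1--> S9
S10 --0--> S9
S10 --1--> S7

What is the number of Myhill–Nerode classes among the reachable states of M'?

States {S8,S10} cannot be reached from the start state, so discard them.
Initial partition by acceptance: {S0,S1,S4,S5} | {S2,S3,S6,S7,S9}.
Refine {S0,S1,S4,S5} on symbol 0: members go to different blocks, giving {S1,S4,S5} and {S0}.
Split {S1,S4,S5} by δ(·,0) → {S1,S5} and {S4}.
Split {S1,S5} by δ(·,0) → {S1} and {S5}.
Split {S2,S3,S6,S7,S9} by δ(·,0) → {S2,S6} and {S7,S9} and {S3}.
Stable partition: {S1} | {S2,S6} | {S0} | {S4} | {S5} | {S7,S9} | {S3} — 7 equivalence classes.

7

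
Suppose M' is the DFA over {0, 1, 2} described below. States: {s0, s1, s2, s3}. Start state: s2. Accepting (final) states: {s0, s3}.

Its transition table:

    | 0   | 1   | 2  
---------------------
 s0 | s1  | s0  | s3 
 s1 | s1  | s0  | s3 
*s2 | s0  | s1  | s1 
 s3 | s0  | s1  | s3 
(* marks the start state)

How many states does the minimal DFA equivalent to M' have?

All states are reachable from the start state.
Initial partition by acceptance: {s0,s3} | {s1,s2}.
Refine {s0,s3} on symbol 0: members go to different blocks, giving {s0} and {s3}.
Split {s1,s2} by δ(·,0) → {s1} and {s2}.
The partition is now stable with 4 blocks: {s0} | {s1} | {s3} | {s2}.

4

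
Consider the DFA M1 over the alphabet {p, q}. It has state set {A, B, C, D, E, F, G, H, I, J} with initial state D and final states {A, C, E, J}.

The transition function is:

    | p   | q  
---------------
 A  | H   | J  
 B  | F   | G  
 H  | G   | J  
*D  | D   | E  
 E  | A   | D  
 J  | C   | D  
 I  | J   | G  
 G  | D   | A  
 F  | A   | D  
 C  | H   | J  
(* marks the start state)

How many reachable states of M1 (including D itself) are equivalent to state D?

Reachable states from the start: {A,C,D,E,G,H,J}. Unreachable: {B,F,I} — drop them.
Initial partition by acceptance: {A,C,E,J} | {D,G,H}.
Split {A,C,E,J} by δ(·,p) → {A,C} and {E,J}.
On input q, block {D,G,H} splits into {D,H} and {G}.
On input p, block {D,H} splits into {D} and {H}.
The partition is now stable with 5 blocks: {A,C} | {D} | {E,J} | {G} | {H}.
State D belongs to the block {D}, which has 1 states.

1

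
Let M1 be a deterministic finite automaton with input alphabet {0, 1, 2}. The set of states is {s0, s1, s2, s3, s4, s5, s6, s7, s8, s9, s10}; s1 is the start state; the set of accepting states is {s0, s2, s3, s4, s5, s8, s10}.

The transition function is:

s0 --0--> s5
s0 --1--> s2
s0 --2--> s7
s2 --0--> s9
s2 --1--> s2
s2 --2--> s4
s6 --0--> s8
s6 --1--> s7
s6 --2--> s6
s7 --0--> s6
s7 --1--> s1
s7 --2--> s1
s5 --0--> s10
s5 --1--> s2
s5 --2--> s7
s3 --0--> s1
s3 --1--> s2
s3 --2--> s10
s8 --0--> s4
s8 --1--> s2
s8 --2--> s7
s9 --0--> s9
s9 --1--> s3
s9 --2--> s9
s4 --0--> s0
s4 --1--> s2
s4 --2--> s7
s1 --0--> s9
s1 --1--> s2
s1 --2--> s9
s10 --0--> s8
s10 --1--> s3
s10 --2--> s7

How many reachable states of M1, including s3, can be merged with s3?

P0 = {s0,s2,s3,s4,s5,s8,s10} | {s1,s6,s7,s9}.
On input 0, block {s0,s2,s3,s4,s5,s8,s10} splits into {s0,s4,s5,s8,s10} and {s2,s3}.
Refine {s1,s6,s7,s9} on symbol 0: members go to different blocks, giving {s1,s7,s9} and {s6}.
Split {s1,s7,s9} by δ(·,0) → {s1,s9} and {s7}.
Stable partition: {s0,s4,s5,s8,s10} | {s1,s9} | {s2,s3} | {s6} | {s7} — 5 equivalence classes.
State s3 belongs to the block {s2,s3}, which has 2 states.

2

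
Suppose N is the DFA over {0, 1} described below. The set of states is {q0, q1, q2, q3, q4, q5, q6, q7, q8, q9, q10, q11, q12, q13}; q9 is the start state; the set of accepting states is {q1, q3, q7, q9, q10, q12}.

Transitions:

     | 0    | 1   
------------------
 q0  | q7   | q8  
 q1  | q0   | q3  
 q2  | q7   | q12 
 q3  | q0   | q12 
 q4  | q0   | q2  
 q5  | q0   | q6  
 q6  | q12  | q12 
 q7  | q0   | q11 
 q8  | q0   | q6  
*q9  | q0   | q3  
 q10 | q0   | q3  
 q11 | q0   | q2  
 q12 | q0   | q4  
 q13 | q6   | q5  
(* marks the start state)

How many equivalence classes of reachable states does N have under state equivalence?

First remove the unreachable states {q1,q5,q10,q13}; 10 states remain.
Start with accepting vs non-accepting: {q3,q7,q9,q12} | {q0,q2,q4,q6,q8,q11}.
On input 1, block {q3,q7,q9,q12} splits into {q3,q9} and {q7,q12}.
On input 1, block {q3,q9} splits into {q3} and {q9}.
Refine {q0,q2,q4,q6,q8,q11} on symbol 0: members go to different blocks, giving {q0,q2,q6} and {q4,q8,q11}.
Refine {q0,q2,q6} on symbol 1: members go to different blocks, giving {q2,q6} and {q0}.
No further refinement is possible. Final partition (6 blocks): {q3} | {q2,q6} | {q7,q12} | {q9} | {q4,q8,q11} | {q0}.

6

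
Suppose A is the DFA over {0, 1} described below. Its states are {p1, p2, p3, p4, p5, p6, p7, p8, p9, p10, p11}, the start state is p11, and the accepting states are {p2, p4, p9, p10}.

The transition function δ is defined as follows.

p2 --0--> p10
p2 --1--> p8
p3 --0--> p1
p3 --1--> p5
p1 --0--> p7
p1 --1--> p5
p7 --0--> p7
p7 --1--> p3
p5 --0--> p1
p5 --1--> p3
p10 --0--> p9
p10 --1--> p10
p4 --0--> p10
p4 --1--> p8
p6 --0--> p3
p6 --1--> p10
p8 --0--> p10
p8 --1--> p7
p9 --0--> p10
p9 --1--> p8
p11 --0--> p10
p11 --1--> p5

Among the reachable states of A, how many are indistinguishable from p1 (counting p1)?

4

States {p2,p4,p6} cannot be reached from the start state, so discard them.
P0 = {p9,p10} | {p1,p3,p5,p7,p8,p11}.
Refine {p9,p10} on symbol 1: members go to different blocks, giving {p9} and {p10}.
Refine {p1,p3,p5,p7,p8,p11} on symbol 0: members go to different blocks, giving {p1,p3,p5,p7} and {p8,p11}.
Stable partition: {p9} | {p1,p3,p5,p7} | {p10} | {p8,p11} — 4 equivalence classes.
State p1 belongs to the block {p1,p3,p5,p7}, which has 4 states.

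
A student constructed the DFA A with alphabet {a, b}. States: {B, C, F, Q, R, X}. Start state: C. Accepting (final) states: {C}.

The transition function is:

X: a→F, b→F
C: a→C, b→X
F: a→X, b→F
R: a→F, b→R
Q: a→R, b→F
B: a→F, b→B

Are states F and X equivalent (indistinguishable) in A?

First remove the unreachable states {B,Q,R}; 3 states remain.
P0 = {C} | {F,X}.
No further refinement is possible. Final partition (2 blocks): {C} | {F,X}.
F and X lie in the same block of the stable partition, so they are equivalent — no string distinguishes them.

Yes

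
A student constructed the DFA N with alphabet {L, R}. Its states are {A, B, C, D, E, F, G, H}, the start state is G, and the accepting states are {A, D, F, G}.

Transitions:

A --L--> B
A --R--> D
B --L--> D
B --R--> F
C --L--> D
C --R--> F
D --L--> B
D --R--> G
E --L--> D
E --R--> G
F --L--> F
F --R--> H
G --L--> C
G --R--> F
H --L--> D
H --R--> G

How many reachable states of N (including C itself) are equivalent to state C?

2

States {A,E} cannot be reached from the start state, so discard them.
P0 = {D,F,G} | {B,C,H}.
On input L, block {D,F,G} splits into {D,G} and {F}.
On input R, block {D,G} splits into {D} and {G}.
Split {B,C,H} by δ(·,R) → {B,C} and {H}.
Stable partition: {D} | {B,C} | {F} | {G} | {H} — 5 equivalence classes.
State C belongs to the block {B,C}, which has 2 states.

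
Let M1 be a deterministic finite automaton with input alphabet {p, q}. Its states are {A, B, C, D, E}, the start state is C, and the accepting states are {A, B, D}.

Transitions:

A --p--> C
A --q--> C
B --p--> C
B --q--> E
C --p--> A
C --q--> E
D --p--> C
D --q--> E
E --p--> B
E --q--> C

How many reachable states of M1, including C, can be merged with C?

Reachable states from the start: {A,B,C,E}. Unreachable: {D} — drop them.
Start with accepting vs non-accepting: {A,B} | {C,E}.
No further refinement is possible. Final partition (2 blocks): {A,B} | {C,E}.
The equivalence class containing C is {C,E}, of size 2.

2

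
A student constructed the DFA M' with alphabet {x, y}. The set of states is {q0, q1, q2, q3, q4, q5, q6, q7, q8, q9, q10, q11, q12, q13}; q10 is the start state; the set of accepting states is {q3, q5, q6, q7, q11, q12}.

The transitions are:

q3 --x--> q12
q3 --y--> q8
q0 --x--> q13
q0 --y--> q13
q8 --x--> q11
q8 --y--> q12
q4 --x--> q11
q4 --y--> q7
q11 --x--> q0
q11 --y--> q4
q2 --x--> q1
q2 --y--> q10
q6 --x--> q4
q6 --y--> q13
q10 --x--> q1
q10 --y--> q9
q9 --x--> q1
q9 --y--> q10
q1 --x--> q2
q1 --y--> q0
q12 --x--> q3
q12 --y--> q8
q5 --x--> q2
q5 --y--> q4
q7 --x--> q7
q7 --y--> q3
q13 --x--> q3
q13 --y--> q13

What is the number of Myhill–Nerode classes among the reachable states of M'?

States {q5,q6} cannot be reached from the start state, so discard them.
Initial partition by acceptance: {q3,q7,q11,q12} | {q0,q1,q2,q4,q8,q9,q10,q13}.
Refine {q3,q7,q11,q12} on symbol x: members go to different blocks, giving {q3,q7,q12} and {q11}.
Split {q3,q7,q12} by δ(·,y) → {q3,q12} and {q7}.
Refine {q0,q1,q2,q4,q8,q9,q10,q13} on symbol x: members go to different blocks, giving {q0,q1,q2,q9,q10} and {q4,q8} and {q13}.
On input x, block {q0,q1,q2,q9,q10} splits into {q1,q2,q9,q10} and {q0}.
Split {q1,q2,q9,q10} by δ(·,y) → {q2,q9,q10} and {q1}.
On input y, block {q4,q8} splits into {q4} and {q8}.
No further refinement is possible. Final partition (9 blocks): {q3,q12} | {q2,q9,q10} | {q11} | {q7} | {q4} | {q13} | {q0} | {q1} | {q8}.

9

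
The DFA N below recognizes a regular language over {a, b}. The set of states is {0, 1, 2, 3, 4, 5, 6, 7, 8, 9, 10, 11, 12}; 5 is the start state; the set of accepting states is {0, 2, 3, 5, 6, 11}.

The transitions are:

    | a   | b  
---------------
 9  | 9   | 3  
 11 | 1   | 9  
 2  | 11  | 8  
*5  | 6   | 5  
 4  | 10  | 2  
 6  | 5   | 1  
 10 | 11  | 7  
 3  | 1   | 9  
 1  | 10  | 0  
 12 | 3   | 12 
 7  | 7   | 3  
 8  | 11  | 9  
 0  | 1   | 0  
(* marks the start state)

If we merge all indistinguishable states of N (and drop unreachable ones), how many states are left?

7

Reachable states from the start: {0,1,3,5,6,7,9,10,11}. Unreachable: {2,4,8,12} — drop them.
Initial partition by acceptance: {0,3,5,6,11} | {1,7,9,10}.
Refine {0,3,5,6,11} on symbol a: members go to different blocks, giving {0,3,11} and {5,6}.
Refine {0,3,11} on symbol b: members go to different blocks, giving {3,11} and {0}.
On input a, block {1,7,9,10} splits into {1,7,9} and {10}.
On input a, block {1,7,9} splits into {7,9} and {1}.
Refine {5,6} on symbol b: members go to different blocks, giving {5} and {6}.
No further refinement is possible. Final partition (7 blocks): {3,11} | {7,9} | {5} | {0} | {10} | {1} | {6}.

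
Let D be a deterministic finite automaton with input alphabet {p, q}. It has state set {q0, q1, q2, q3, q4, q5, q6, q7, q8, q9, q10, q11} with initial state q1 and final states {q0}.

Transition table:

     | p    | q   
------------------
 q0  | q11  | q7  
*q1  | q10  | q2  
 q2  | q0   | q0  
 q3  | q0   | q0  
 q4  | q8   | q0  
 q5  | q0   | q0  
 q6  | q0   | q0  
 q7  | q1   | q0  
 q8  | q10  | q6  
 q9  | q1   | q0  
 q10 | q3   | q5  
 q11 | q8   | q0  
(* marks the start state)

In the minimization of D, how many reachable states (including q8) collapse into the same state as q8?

First remove the unreachable states {q4,q9}; 10 states remain.
P0 = {q0} | {q1,q2,q3,q5,q6,q7,q8,q10,q11}.
Split {q1,q2,q3,q5,q6,q7,q8,q10,q11} by δ(·,p) → {q1,q7,q8,q10,q11} and {q2,q3,q5,q6}.
On input p, block {q1,q7,q8,q10,q11} splits into {q1,q7,q8,q11} and {q10}.
Split {q1,q7,q8,q11} by δ(·,p) → {q1,q8} and {q7,q11}.
No further refinement is possible. Final partition (5 blocks): {q0} | {q1,q8} | {q2,q3,q5,q6} | {q10} | {q7,q11}.
State q8 belongs to the block {q1,q8}, which has 2 states.

2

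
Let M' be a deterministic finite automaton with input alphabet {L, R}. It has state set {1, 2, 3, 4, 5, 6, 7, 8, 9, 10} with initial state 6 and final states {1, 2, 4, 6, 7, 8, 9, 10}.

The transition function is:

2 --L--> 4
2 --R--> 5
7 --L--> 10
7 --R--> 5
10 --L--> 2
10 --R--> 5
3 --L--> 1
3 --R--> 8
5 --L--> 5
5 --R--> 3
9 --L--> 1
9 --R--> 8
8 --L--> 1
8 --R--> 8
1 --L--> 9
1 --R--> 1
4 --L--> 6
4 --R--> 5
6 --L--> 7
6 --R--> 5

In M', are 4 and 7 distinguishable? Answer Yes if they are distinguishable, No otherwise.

No

Every state is reachable, so we keep all 10.
Start with accepting vs non-accepting: {1,2,4,6,7,8,9,10} | {3,5}.
On input R, block {1,2,4,6,7,8,9,10} splits into {2,4,6,7,10} and {1,8,9}.
Refine {3,5} on symbol L: members go to different blocks, giving {3} and {5}.
The partition is now stable with 4 blocks: {2,4,6,7,10} | {3} | {1,8,9} | {5}.
4 and 7 lie in the same block of the stable partition, so they are equivalent — no string distinguishes them.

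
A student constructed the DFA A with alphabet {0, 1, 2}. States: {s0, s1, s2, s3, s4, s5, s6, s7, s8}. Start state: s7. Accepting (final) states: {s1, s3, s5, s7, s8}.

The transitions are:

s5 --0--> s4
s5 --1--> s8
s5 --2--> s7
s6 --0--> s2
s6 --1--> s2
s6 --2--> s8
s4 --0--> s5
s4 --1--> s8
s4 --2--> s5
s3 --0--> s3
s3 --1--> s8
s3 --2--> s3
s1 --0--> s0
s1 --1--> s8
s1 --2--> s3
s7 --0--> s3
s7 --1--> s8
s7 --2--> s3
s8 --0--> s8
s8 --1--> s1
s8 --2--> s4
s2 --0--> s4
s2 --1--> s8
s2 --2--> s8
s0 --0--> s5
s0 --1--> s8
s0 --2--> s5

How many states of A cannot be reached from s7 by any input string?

No path from s7 leads to s2, s6; the other 7 states are all reachable.

2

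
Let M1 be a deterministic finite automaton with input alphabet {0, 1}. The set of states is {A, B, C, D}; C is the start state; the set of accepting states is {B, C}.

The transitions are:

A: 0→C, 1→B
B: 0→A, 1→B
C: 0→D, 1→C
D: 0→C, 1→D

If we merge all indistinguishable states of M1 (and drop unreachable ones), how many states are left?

2

First remove the unreachable states {A,B}; 2 states remain.
P0 = {C} | {D}.
No further refinement is possible. Final partition (2 blocks): {C} | {D}.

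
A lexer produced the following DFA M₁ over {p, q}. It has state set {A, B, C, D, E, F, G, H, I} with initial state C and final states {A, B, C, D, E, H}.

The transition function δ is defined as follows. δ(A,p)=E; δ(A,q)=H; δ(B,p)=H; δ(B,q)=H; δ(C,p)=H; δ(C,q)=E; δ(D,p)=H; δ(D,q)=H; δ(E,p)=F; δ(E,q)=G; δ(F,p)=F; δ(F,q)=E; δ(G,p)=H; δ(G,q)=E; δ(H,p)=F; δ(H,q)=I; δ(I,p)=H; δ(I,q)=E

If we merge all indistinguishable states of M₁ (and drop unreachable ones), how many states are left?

States {A,B,D} cannot be reached from the start state, so discard them.
Initial partition by acceptance: {C,E,H} | {F,G,I}.
Refine {C,E,H} on symbol p: members go to different blocks, giving {E,H} and {C}.
Refine {F,G,I} on symbol p: members go to different blocks, giving {G,I} and {F}.
Stable partition: {E,H} | {G,I} | {C} | {F} — 4 equivalence classes.

4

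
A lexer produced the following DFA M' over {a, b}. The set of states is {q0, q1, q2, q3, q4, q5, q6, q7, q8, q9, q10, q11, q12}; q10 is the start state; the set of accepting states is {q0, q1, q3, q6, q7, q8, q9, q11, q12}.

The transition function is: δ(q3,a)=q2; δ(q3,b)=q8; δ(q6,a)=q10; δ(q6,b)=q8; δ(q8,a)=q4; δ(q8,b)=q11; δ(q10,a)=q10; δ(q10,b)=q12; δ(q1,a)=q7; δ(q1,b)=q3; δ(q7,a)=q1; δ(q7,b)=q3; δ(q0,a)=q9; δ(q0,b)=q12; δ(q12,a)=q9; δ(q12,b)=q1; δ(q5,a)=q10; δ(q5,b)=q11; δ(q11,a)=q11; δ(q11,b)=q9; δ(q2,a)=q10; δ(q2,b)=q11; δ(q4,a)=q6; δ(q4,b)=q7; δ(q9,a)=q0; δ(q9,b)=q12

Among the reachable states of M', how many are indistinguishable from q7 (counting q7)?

2

Reachable states from the start: {q0,q1,q2,q3,q4,q6,q7,q8,q9,q10,q11,q12}. Unreachable: {q5} — drop them.
Initial partition by acceptance: {q0,q1,q3,q6,q7,q8,q9,q11,q12} | {q2,q4,q10}.
Split {q0,q1,q3,q6,q7,q8,q9,q11,q12} by δ(·,a) → {q0,q1,q7,q9,q11,q12} and {q3,q6,q8}.
Split {q0,q1,q7,q9,q11,q12} by δ(·,b) → {q0,q9,q11,q12} and {q1,q7}.
Split {q0,q9,q11,q12} by δ(·,b) → {q0,q9,q11} and {q12}.
Split {q0,q9,q11} by δ(·,b) → {q0,q9} and {q11}.
Split {q2,q4,q10} by δ(·,a) → {q2,q10} and {q4}.
Refine {q2,q10} on symbol b: members go to different blocks, giving {q2} and {q10}.
On input a, block {q3,q6,q8} splits into {q3} and {q6} and {q8}.
No further refinement is possible. Final partition (10 blocks): {q0,q9} | {q2} | {q3} | {q1,q7} | {q12} | {q11} | {q4} | {q10} | {q6} | {q8}.
State q7 belongs to the block {q1,q7}, which has 2 states.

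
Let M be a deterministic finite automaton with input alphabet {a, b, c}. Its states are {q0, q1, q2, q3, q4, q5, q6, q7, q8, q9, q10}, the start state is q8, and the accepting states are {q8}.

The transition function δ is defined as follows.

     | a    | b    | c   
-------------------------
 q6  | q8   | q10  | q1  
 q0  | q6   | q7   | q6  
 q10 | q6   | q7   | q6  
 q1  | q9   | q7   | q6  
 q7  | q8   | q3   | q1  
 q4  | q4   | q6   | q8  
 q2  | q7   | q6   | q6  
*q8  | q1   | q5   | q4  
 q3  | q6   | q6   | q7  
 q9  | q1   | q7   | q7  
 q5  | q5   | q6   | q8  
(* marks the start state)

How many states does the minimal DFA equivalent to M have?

Reachable states from the start: {q1,q3,q4,q5,q6,q7,q8,q9,q10}. Unreachable: {q0,q2} — drop them.
P0 = {q8} | {q1,q3,q4,q5,q6,q7,q9,q10}.
Refine {q1,q3,q4,q5,q6,q7,q9,q10} on symbol a: members go to different blocks, giving {q1,q3,q4,q5,q9,q10} and {q6,q7}.
On input a, block {q1,q3,q4,q5,q9,q10} splits into {q1,q4,q5,q9} and {q3,q10}.
On input c, block {q1,q4,q5,q9} splits into {q1,q9} and {q4,q5}.
The partition is now stable with 5 blocks: {q8} | {q1,q9} | {q6,q7} | {q3,q10} | {q4,q5}.

5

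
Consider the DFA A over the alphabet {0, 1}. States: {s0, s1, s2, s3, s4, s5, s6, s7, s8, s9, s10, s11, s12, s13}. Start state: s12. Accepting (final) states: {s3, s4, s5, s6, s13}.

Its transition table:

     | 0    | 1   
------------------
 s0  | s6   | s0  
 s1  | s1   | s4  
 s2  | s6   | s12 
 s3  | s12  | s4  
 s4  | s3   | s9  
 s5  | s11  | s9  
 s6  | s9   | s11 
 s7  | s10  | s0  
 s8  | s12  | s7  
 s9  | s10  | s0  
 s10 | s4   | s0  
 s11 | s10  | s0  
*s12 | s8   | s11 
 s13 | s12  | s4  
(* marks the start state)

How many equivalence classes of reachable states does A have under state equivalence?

States {s1,s2,s5,s13} cannot be reached from the start state, so discard them.
Initial partition by acceptance: {s3,s4,s6} | {s0,s7,s8,s9,s10,s11,s12}.
Refine {s3,s4,s6} on symbol 0: members go to different blocks, giving {s3,s6} and {s4}.
On input 1, block {s3,s6} splits into {s3} and {s6}.
Refine {s0,s7,s8,s9,s10,s11,s12} on symbol 0: members go to different blocks, giving {s7,s8,s9,s11,s12} and {s0} and {s10}.
Refine {s7,s8,s9,s11,s12} on symbol 0: members go to different blocks, giving {s7,s9,s11} and {s8,s12}.
No further refinement is possible. Final partition (7 blocks): {s3} | {s7,s9,s11} | {s4} | {s6} | {s0} | {s10} | {s8,s12}.

7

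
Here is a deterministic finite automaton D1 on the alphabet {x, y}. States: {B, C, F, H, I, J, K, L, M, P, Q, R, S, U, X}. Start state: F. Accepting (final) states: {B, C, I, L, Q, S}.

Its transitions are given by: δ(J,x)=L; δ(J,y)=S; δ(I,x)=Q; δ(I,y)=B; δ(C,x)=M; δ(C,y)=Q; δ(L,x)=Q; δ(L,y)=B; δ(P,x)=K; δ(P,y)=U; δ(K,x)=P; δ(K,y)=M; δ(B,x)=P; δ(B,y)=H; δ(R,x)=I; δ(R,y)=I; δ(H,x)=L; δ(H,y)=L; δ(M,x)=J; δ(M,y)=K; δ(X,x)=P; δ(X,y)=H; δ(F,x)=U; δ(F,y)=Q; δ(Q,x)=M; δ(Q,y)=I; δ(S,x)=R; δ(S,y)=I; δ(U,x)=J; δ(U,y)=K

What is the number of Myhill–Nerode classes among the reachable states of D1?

9

States {C,X} cannot be reached from the start state, so discard them.
Start with accepting vs non-accepting: {B,I,L,Q,S} | {F,H,J,K,M,P,R,U}.
Refine {B,I,L,Q,S} on symbol x: members go to different blocks, giving {B,Q,S} and {I,L}.
Refine {B,Q,S} on symbol y: members go to different blocks, giving {Q,S} and {B}.
Refine {F,H,J,K,M,P,R,U} on symbol x: members go to different blocks, giving {F,K,M,P,U} and {H,J,R}.
Refine {Q,S} on symbol x: members go to different blocks, giving {S} and {Q}.
Refine {F,K,M,P,U} on symbol x: members go to different blocks, giving {F,K,P} and {M,U}.
Refine {F,K,P} on symbol x: members go to different blocks, giving {K,P} and {F}.
On input y, block {H,J,R} splits into {H,R} and {J}.
No further refinement is possible. Final partition (9 blocks): {S} | {K,P} | {I,L} | {B} | {H,R} | {Q} | {M,U} | {F} | {J}.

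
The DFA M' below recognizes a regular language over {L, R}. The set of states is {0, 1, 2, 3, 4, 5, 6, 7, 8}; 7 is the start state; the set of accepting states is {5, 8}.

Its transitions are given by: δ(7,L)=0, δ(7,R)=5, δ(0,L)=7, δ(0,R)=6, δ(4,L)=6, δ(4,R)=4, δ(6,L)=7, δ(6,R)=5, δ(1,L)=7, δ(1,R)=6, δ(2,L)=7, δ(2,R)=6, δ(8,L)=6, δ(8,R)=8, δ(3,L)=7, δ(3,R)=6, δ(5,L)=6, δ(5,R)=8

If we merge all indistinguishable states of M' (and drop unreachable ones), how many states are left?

States {1,2,3,4} cannot be reached from the start state, so discard them.
Initial partition by acceptance: {5,8} | {0,6,7}.
Split {0,6,7} by δ(·,R) → {6,7} and {0}.
Refine {6,7} on symbol L: members go to different blocks, giving {6} and {7}.
No further refinement is possible. Final partition (4 blocks): {5,8} | {6} | {0} | {7}.

4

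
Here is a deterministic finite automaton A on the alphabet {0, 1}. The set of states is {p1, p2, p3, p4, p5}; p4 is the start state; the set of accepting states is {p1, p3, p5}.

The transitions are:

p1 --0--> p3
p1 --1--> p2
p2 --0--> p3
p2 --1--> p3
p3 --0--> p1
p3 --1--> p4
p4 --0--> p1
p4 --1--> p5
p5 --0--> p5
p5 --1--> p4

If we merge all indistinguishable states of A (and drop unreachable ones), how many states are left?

2

P0 = {p1,p3,p5} | {p2,p4}.
Stable partition: {p1,p3,p5} | {p2,p4} — 2 equivalence classes.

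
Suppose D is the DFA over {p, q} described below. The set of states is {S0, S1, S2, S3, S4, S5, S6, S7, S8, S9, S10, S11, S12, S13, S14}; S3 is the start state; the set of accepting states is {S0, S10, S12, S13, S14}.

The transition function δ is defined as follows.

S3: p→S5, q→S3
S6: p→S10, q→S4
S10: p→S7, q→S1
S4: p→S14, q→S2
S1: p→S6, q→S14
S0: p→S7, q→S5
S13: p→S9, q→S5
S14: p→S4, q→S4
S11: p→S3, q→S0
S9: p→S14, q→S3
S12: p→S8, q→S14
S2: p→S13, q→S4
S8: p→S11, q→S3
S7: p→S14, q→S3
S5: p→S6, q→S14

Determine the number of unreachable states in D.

No path from S3 leads to S0, S8, S11, S12; the other 11 states are all reachable.

4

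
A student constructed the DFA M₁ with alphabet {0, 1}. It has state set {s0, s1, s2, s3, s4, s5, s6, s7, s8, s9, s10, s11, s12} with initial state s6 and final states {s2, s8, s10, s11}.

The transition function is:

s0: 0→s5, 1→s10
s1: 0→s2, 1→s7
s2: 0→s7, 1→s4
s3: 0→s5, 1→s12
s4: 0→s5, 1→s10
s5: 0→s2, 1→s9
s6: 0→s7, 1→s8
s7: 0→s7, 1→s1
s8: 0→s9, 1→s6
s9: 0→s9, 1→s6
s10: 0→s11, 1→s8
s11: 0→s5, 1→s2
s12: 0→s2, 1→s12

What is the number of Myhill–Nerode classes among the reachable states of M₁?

Reachable states from the start: {s1,s2,s4,s5,s6,s7,s8,s9,s10,s11}. Unreachable: {s0,s3,s12} — drop them.
P0 = {s2,s8,s10,s11} | {s1,s4,s5,s6,s7,s9}.
Split {s2,s8,s10,s11} by δ(·,0) → {s2,s8,s11} and {s10}.
Split {s2,s8,s11} by δ(·,1) → {s2,s8} and {s11}.
Split {s1,s4,s5,s6,s7,s9} by δ(·,0) → {s4,s6,s7,s9} and {s1,s5}.
On input 0, block {s4,s6,s7,s9} splits into {s6,s7,s9} and {s4}.
On input 1, block {s2,s8} splits into {s2} and {s8}.
Refine {s6,s7,s9} on symbol 1: members go to different blocks, giving {s6} and {s7} and {s9}.
On input 1, block {s1,s5} splits into {s1} and {s5}.
The partition is now stable with 10 blocks: {s2} | {s6} | {s10} | {s11} | {s1} | {s4} | {s8} | {s7} | {s9} | {s5}.

10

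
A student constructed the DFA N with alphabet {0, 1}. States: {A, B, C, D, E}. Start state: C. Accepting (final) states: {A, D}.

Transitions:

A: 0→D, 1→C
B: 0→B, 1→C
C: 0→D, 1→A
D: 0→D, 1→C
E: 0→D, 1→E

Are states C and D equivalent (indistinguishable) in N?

Reachable states from the start: {A,C,D}. Unreachable: {B,E} — drop them.
P0 = {A,D} | {C}.
Stable partition: {A,D} | {C} — 2 equivalence classes.
C and D end up in different blocks, so they are distinguishable. For instance, the string 'ε' is accepted from only D.

No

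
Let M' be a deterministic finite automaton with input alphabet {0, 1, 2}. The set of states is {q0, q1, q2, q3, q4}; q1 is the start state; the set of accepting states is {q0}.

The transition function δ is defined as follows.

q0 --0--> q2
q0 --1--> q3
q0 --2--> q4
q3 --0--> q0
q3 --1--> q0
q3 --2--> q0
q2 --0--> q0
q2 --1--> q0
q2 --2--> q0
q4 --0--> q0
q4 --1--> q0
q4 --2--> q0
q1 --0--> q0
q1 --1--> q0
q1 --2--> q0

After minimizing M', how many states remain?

2

Every state is reachable, so we keep all 5.
Initial partition by acceptance: {q0} | {q1,q2,q3,q4}.
The partition is now stable with 2 blocks: {q0} | {q1,q2,q3,q4}.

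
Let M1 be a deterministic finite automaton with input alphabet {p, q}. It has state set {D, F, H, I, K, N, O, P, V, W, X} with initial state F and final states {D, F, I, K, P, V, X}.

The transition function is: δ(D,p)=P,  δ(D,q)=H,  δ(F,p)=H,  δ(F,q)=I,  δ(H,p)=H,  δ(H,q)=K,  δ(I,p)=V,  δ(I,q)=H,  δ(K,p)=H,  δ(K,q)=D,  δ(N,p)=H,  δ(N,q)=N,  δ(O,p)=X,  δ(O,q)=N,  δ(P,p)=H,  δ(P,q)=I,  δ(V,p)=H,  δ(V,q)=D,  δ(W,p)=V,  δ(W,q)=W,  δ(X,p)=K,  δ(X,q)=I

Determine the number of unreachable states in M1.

No path from F leads to N, O, W, X; the other 7 states are all reachable.

4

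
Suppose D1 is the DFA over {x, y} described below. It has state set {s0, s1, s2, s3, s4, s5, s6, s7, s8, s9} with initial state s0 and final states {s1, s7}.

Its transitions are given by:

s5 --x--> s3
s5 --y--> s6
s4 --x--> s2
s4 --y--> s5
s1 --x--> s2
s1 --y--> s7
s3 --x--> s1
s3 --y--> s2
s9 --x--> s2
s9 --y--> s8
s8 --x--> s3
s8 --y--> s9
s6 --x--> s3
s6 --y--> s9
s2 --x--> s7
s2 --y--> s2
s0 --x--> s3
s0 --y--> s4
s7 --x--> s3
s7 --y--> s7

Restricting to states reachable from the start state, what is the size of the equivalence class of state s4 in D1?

Every state is reachable, so we keep all 10.
Start with accepting vs non-accepting: {s1,s7} | {s0,s2,s3,s4,s5,s6,s8,s9}.
On input x, block {s0,s2,s3,s4,s5,s6,s8,s9} splits into {s0,s4,s5,s6,s8,s9} and {s2,s3}.
No further refinement is possible. Final partition (3 blocks): {s1,s7} | {s0,s4,s5,s6,s8,s9} | {s2,s3}.
The equivalence class containing s4 is {s0,s4,s5,s6,s8,s9}, of size 6.

6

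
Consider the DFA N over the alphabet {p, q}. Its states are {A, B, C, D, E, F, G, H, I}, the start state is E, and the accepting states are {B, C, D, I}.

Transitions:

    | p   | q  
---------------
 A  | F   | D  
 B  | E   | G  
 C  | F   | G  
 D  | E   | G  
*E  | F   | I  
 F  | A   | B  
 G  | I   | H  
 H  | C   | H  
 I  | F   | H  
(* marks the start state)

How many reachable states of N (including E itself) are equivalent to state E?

Start with accepting vs non-accepting: {B,C,D,I} | {A,E,F,G,H}.
On input p, block {A,E,F,G,H} splits into {A,E,F} and {G,H}.
No further refinement is possible. Final partition (3 blocks): {B,C,D,I} | {A,E,F} | {G,H}.
State E belongs to the block {A,E,F}, which has 3 states.

3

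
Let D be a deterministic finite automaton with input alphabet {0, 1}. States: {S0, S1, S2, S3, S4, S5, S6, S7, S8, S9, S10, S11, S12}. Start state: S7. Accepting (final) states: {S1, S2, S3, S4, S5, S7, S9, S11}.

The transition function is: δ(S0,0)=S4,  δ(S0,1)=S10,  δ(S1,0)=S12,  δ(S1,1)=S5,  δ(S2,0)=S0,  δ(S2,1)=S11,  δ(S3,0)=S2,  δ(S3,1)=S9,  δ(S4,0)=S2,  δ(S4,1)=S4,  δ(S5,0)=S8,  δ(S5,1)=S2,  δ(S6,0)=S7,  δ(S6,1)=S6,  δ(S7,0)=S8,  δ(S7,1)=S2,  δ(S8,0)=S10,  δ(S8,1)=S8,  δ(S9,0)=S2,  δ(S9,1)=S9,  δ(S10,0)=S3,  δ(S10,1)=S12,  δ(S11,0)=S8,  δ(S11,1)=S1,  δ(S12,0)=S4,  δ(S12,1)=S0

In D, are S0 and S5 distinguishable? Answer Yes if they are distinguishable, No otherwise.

States {S6} cannot be reached from the start state, so discard them.
Initial partition by acceptance: {S1,S2,S3,S4,S5,S7,S9,S11} | {S0,S8,S10,S12}.
Refine {S1,S2,S3,S4,S5,S7,S9,S11} on symbol 0: members go to different blocks, giving {S1,S2,S5,S7,S11} and {S3,S4,S9}.
On input 0, block {S0,S8,S10,S12} splits into {S0,S10,S12} and {S8}.
On input 0, block {S1,S2,S5,S7,S11} splits into {S5,S7,S11} and {S1,S2}.
The partition is now stable with 5 blocks: {S5,S7,S11} | {S0,S10,S12} | {S3,S4,S9} | {S8} | {S1,S2}.
S0 and S5 end up in different blocks, so they are distinguishable. For instance, the string 'ε' is accepted from only S5.

Yes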